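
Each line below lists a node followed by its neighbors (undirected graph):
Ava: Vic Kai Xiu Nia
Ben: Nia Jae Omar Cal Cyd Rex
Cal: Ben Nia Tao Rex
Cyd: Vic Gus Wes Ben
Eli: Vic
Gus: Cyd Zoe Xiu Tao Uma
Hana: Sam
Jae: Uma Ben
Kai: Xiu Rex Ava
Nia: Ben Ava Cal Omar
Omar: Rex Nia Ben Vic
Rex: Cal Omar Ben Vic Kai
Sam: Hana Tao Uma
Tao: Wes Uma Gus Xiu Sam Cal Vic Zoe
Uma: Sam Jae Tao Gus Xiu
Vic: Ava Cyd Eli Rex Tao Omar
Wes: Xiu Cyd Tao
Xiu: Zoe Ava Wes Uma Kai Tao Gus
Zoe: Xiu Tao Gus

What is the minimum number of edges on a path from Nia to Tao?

Level 0: Nia
Level 1: Ava, Ben, Cal, Omar
Level 2: Cyd, Jae, Kai, Rex, Tao, Vic, Xiu
Level 3: Eli, Gus, Sam, Uma, Wes, Zoe
Level 4: Hana
Tao first appears at level 2.

2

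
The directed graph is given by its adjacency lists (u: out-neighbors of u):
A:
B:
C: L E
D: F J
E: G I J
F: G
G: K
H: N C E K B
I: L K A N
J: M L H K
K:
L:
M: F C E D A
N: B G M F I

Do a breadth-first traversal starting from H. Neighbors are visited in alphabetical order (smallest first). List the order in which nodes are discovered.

H, B, C, E, K, N, L, G, I, J, F, M, A, D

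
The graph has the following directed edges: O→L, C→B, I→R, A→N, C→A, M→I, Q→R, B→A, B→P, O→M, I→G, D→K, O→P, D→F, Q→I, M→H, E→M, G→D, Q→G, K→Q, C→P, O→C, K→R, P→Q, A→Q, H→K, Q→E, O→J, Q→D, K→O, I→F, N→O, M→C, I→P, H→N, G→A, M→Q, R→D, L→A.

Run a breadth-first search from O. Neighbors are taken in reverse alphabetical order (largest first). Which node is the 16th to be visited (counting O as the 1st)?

F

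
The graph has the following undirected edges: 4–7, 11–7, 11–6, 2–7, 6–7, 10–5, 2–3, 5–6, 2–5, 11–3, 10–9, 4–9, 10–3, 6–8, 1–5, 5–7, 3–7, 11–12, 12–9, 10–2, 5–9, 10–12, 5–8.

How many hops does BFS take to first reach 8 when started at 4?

3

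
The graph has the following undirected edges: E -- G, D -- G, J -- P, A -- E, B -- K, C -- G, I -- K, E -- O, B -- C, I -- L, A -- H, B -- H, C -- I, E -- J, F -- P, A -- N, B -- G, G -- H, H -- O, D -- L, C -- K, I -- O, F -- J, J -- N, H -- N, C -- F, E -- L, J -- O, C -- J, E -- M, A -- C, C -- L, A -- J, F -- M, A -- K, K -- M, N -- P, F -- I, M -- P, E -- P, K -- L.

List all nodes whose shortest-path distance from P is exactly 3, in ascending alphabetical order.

Level 0: P
Level 1: E, F, J, M, N
Level 2: A, C, G, H, I, K, L, O
Level 3: B, D

B, D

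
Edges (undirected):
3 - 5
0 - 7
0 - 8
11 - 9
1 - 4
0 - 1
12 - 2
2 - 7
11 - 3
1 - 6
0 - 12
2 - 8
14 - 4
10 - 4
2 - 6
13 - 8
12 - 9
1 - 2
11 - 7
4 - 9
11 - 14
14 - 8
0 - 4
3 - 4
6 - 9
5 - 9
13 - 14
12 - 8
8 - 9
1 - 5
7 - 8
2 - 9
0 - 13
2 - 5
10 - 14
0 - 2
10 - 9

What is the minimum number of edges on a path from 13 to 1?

Level 0: 13
Level 1: 0, 8, 14
Level 2: 1, 2, 4, 7, 9, 10, 11, 12
Level 3: 3, 5, 6
1 first appears at level 2.

2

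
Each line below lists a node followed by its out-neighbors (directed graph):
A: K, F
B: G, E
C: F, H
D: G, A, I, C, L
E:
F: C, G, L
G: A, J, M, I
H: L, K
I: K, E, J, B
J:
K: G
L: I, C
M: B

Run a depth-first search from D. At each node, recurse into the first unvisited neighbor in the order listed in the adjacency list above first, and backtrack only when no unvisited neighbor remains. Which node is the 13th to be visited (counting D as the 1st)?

M

Visit D
D → G
G → A
A → K
A → F
F → C
C → H
H → L
L → I
I → E
I → J
I → B
G → M

Visit order: D, G, A, K, F, C, H, L, I, E, J, B, M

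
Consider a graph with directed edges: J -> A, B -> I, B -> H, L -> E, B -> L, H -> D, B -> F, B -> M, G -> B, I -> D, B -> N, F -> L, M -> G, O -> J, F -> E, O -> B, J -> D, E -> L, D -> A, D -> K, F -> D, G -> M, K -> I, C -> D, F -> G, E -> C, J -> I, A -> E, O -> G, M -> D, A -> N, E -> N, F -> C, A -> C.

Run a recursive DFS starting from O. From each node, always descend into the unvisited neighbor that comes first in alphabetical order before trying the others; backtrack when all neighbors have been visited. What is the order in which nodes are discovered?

O, B, F, C, D, A, E, L, N, K, I, G, M, H, J

Visit O
O → B
B → F
F → C
C → D
D → A
A → E
E → L
E → N
D → K
K → I
F → G
G → M
B → H
O → J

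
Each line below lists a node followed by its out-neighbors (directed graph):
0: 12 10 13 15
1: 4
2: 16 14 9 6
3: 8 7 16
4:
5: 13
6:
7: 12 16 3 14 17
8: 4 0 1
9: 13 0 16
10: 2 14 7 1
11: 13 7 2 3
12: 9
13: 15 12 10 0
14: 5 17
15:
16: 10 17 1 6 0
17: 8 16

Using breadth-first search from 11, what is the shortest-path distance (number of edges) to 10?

2

Level 0: 11
Level 1: 2, 3, 7, 13
Level 2: 0, 6, 8, 9, 10, 12, 14, 15, 16, 17
Level 3: 1, 4, 5
10 first appears at level 2.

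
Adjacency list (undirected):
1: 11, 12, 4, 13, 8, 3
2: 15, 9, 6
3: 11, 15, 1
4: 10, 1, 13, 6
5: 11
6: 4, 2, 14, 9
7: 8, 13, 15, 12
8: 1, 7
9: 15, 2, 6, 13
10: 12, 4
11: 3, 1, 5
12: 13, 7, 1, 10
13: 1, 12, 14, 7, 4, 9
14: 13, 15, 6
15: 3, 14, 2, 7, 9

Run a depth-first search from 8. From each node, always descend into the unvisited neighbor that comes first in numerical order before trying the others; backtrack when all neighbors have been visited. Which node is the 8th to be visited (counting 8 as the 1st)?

6

Visit 8
8 → 1
1 → 3
3 → 11
11 → 5
3 → 15
15 → 2
2 → 6
6 → 4
4 → 10
10 → 12
12 → 7
7 → 13
13 → 9
13 → 14

Visit order: 8, 1, 3, 11, 5, 15, 2, 6, 4, 10, 12, 7, 13, 9, 14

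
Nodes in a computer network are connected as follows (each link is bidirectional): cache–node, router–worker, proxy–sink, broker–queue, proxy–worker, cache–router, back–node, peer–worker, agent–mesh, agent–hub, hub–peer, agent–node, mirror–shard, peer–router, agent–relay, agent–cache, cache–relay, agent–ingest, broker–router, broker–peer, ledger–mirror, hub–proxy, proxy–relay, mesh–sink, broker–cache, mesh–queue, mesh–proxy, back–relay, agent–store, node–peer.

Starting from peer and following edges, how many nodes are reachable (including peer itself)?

BFS from peer visits: peer, broker, hub, node, router, worker, cache, queue, agent, proxy, back, relay, mesh, ingest, store, sink
Reachable nodes: 16 of 19 total.

16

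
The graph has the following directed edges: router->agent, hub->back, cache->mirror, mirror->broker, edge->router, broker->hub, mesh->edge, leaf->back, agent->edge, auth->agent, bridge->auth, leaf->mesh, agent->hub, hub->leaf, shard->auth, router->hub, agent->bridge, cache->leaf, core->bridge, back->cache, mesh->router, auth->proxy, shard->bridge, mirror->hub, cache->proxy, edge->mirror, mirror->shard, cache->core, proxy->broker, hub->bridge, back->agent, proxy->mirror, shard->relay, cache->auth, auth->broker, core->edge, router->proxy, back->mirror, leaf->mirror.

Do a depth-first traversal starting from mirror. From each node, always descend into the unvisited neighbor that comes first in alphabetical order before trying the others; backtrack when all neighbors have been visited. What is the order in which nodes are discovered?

mirror, broker, hub, back, agent, bridge, auth, proxy, edge, router, cache, core, leaf, mesh, shard, relay

Visit mirror
mirror → broker
broker → hub
hub → back
back → agent
agent → bridge
bridge → auth
auth → proxy
agent → edge
edge → router
back → cache
cache → core
cache → leaf
leaf → mesh
mirror → shard
shard → relay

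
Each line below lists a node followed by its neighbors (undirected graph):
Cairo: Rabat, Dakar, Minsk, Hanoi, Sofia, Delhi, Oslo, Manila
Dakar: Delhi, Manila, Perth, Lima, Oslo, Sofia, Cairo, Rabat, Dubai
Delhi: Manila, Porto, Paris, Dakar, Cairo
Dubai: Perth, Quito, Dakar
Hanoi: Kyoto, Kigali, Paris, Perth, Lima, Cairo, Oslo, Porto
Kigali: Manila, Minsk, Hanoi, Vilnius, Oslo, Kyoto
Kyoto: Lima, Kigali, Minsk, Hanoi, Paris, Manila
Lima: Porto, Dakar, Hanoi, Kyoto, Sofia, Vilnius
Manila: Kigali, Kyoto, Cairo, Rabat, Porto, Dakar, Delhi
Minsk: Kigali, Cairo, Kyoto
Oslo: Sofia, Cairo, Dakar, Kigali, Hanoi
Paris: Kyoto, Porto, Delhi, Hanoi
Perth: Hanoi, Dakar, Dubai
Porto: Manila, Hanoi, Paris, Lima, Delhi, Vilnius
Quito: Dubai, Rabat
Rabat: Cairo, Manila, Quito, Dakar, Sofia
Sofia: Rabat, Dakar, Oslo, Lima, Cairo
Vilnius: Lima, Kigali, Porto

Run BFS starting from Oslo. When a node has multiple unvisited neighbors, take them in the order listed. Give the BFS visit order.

Oslo, Sofia, Cairo, Dakar, Kigali, Hanoi, Rabat, Lima, Minsk, Delhi, Manila, Perth, Dubai, Vilnius, Kyoto, Paris, Porto, Quito

Visit Oslo; enqueue Sofia, Cairo, Dakar, Kigali, Hanoi → queue [Sofia, Cairo, Dakar, Kigali, Hanoi]
Visit Sofia; enqueue Rabat, Lima → queue [Cairo, Dakar, Kigali, Hanoi, Rabat, Lima]
Visit Cairo; enqueue Minsk, Delhi, Manila → queue [Dakar, Kigali, Hanoi, Rabat, Lima, Minsk, Delhi, Manila]
Visit Dakar; enqueue Perth, Dubai → queue [Kigali, Hanoi, Rabat, Lima, Minsk, Delhi, Manila, Perth, Dubai]
Visit Kigali; enqueue Vilnius, Kyoto → queue [Hanoi, Rabat, Lima, Minsk, Delhi, Manila, Perth, Dubai, Vilnius, Kyoto]
Visit Hanoi; enqueue Paris, Porto → queue [Rabat, Lima, Minsk, Delhi, Manila, Perth, Dubai, Vilnius, Kyoto, Paris, Porto]
Visit Rabat; enqueue Quito → queue [Lima, Minsk, Delhi, Manila, Perth, Dubai, Vilnius, Kyoto, Paris, Porto, Quito]
Visit Lima → queue [Minsk, Delhi, Manila, Perth, Dubai, Vilnius, Kyoto, Paris, Porto, Quito]
Visit Minsk → queue [Delhi, Manila, Perth, Dubai, Vilnius, Kyoto, Paris, Porto, Quito]
Visit Delhi → queue [Manila, Perth, Dubai, Vilnius, Kyoto, Paris, Porto, Quito]
Visit Manila → queue [Perth, Dubai, Vilnius, Kyoto, Paris, Porto, Quito]
Visit Perth → queue [Dubai, Vilnius, Kyoto, Paris, Porto, Quito]
Visit Dubai → queue [Vilnius, Kyoto, Paris, Porto, Quito]
Visit Vilnius → queue [Kyoto, Paris, Porto, Quito]
Visit Kyoto → queue [Paris, Porto, Quito]
Visit Paris → queue [Porto, Quito]
Visit Porto → queue [Quito]
Visit Quito → queue []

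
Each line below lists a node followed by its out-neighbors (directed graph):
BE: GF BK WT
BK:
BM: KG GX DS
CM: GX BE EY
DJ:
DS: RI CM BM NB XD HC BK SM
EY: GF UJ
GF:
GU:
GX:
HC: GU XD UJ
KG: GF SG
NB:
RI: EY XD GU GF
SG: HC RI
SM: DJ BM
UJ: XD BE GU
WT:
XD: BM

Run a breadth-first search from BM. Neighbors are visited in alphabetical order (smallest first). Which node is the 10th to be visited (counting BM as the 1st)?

SM

Visit BM; enqueue DS, GX, KG → queue [DS, GX, KG]
Visit DS; enqueue BK, CM, HC, NB, RI, SM, XD → queue [GX, KG, BK, CM, HC, NB, RI, SM, XD]
Visit GX → queue [KG, BK, CM, HC, NB, RI, SM, XD]
Visit KG; enqueue GF, SG → queue [BK, CM, HC, NB, RI, SM, XD, GF, SG]
Visit BK → queue [CM, HC, NB, RI, SM, XD, GF, SG]
Visit CM; enqueue BE, EY → queue [HC, NB, RI, SM, XD, GF, SG, BE, EY]
Visit HC; enqueue GU, UJ → queue [NB, RI, SM, XD, GF, SG, BE, EY, GU, UJ]
Visit NB → queue [RI, SM, XD, GF, SG, BE, EY, GU, UJ]
Visit RI → queue [SM, XD, GF, SG, BE, EY, GU, UJ]
Visit SM; enqueue DJ → queue [XD, GF, SG, BE, EY, GU, UJ, DJ]
Visit XD → queue [GF, SG, BE, EY, GU, UJ, DJ]
Visit GF → queue [SG, BE, EY, GU, UJ, DJ]
Visit SG → queue [BE, EY, GU, UJ, DJ]
Visit BE; enqueue WT → queue [EY, GU, UJ, DJ, WT]
Visit EY → queue [GU, UJ, DJ, WT]
Visit GU → queue [UJ, DJ, WT]
Visit UJ → queue [DJ, WT]
Visit DJ → queue [WT]
Visit WT → queue []

Visit order: BM, DS, GX, KG, BK, CM, HC, NB, RI, SM, XD, GF, SG, BE, EY, GU, UJ, DJ, WT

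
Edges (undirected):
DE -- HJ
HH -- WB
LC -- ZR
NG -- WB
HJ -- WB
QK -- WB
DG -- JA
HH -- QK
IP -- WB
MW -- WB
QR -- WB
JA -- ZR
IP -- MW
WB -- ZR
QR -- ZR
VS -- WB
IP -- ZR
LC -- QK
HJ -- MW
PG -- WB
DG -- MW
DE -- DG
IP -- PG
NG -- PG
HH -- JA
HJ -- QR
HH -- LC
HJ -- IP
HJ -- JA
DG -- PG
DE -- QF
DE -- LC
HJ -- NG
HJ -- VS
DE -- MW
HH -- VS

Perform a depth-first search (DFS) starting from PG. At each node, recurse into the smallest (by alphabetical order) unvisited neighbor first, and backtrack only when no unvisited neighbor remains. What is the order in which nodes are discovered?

PG DG DE HJ IP MW WB HH JA ZR LC QK QR VS NG QF

Visit PG
PG → DG
DG → DE
DE → HJ
HJ → IP
IP → MW
MW → WB
WB → HH
HH → JA
JA → ZR
ZR → LC
LC → QK
ZR → QR
HH → VS
WB → NG
DE → QF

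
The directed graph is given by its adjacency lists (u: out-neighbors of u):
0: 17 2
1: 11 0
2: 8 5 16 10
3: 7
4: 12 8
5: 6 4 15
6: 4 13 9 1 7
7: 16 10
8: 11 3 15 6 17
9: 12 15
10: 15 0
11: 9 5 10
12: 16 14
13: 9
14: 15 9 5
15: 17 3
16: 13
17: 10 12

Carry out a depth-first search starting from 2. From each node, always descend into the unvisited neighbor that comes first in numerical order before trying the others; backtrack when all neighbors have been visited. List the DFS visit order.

2 5 4 8 3 7 10 0 17 12 14 9 15 16 13 6 1 11

Visit 2
2 → 5
5 → 4
4 → 8
8 → 3
3 → 7
7 → 10
10 → 0
0 → 17
17 → 12
12 → 14
14 → 9
9 → 15
12 → 16
16 → 13
8 → 6
6 → 1
1 → 11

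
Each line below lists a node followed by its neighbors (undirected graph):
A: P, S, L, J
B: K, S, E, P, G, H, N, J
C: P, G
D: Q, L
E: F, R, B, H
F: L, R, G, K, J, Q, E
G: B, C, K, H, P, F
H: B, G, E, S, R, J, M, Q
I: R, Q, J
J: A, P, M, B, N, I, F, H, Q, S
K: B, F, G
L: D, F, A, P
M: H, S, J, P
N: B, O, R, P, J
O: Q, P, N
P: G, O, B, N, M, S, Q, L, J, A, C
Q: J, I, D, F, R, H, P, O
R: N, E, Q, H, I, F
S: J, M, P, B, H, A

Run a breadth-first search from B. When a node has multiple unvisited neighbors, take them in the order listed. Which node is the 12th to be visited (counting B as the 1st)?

A

Visit B; enqueue K, S, E, P, G, H, N, J → queue [K, S, E, P, G, H, N, J]
Visit K; enqueue F → queue [S, E, P, G, H, N, J, F]
Visit S; enqueue M, A → queue [E, P, G, H, N, J, F, M, A]
Visit E; enqueue R → queue [P, G, H, N, J, F, M, A, R]
Visit P; enqueue O, Q, L, C → queue [G, H, N, J, F, M, A, R, O, Q, L, C]
Visit G → queue [H, N, J, F, M, A, R, O, Q, L, C]
Visit H → queue [N, J, F, M, A, R, O, Q, L, C]
Visit N → queue [J, F, M, A, R, O, Q, L, C]
Visit J; enqueue I → queue [F, M, A, R, O, Q, L, C, I]
Visit F → queue [M, A, R, O, Q, L, C, I]
Visit M → queue [A, R, O, Q, L, C, I]
Visit A → queue [R, O, Q, L, C, I]
Visit R → queue [O, Q, L, C, I]
Visit O → queue [Q, L, C, I]
Visit Q; enqueue D → queue [L, C, I, D]
Visit L → queue [C, I, D]
Visit C → queue [I, D]
Visit I → queue [D]
Visit D → queue []

Visit order: B, K, S, E, P, G, H, N, J, F, M, A, R, O, Q, L, C, I, D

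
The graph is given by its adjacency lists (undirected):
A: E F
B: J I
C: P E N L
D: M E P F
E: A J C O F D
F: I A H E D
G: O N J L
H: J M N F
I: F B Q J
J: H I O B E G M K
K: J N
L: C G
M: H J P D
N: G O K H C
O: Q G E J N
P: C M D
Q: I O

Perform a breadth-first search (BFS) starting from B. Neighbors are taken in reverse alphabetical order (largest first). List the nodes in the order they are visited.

B, J, I, O, M, K, H, G, E, Q, F, N, P, D, L, C, A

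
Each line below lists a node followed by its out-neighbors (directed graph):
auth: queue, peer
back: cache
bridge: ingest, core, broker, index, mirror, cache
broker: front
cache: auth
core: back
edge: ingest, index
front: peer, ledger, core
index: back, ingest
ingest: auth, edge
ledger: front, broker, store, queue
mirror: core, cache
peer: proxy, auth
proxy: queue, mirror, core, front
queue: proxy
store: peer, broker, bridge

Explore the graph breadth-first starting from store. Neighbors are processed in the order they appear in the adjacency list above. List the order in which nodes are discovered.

Visit store; enqueue peer, broker, bridge → queue [peer, broker, bridge]
Visit peer; enqueue proxy, auth → queue [broker, bridge, proxy, auth]
Visit broker; enqueue front → queue [bridge, proxy, auth, front]
Visit bridge; enqueue ingest, core, index, mirror, cache → queue [proxy, auth, front, ingest, core, index, mirror, cache]
Visit proxy; enqueue queue → queue [auth, front, ingest, core, index, mirror, cache, queue]
Visit auth → queue [front, ingest, core, index, mirror, cache, queue]
Visit front; enqueue ledger → queue [ingest, core, index, mirror, cache, queue, ledger]
Visit ingest; enqueue edge → queue [core, index, mirror, cache, queue, ledger, edge]
Visit core; enqueue back → queue [index, mirror, cache, queue, ledger, edge, back]
Visit index → queue [mirror, cache, queue, ledger, edge, back]
Visit mirror → queue [cache, queue, ledger, edge, back]
Visit cache → queue [queue, ledger, edge, back]
Visit queue → queue [ledger, edge, back]
Visit ledger → queue [edge, back]
Visit edge → queue [back]
Visit back → queue []

store → peer → broker → bridge → proxy → auth → front → ingest → core → index → mirror → cache → queue → ledger → edge → back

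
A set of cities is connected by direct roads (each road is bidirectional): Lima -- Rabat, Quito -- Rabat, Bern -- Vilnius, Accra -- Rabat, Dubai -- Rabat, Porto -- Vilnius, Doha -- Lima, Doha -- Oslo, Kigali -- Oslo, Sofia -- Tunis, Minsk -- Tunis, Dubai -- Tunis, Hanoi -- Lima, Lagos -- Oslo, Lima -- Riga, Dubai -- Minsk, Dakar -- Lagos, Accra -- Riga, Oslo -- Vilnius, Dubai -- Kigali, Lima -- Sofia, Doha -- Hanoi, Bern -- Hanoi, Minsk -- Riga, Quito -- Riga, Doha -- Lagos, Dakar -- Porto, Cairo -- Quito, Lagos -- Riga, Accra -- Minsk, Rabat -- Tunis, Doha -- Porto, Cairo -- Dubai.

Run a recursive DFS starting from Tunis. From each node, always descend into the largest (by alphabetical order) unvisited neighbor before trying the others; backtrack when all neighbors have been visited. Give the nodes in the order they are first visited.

Tunis Sofia Lima Riga Quito Rabat Dubai Minsk Accra Kigali Oslo Vilnius Porto Doha Lagos Dakar Hanoi Bern Cairo

Visit Tunis
Tunis → Sofia
Sofia → Lima
Lima → Riga
Riga → Quito
Quito → Rabat
Rabat → Dubai
Dubai → Minsk
Minsk → Accra
Dubai → Kigali
Kigali → Oslo
Oslo → Vilnius
Vilnius → Porto
Porto → Doha
Doha → Lagos
Lagos → Dakar
Doha → Hanoi
Hanoi → Bern
Dubai → Cairo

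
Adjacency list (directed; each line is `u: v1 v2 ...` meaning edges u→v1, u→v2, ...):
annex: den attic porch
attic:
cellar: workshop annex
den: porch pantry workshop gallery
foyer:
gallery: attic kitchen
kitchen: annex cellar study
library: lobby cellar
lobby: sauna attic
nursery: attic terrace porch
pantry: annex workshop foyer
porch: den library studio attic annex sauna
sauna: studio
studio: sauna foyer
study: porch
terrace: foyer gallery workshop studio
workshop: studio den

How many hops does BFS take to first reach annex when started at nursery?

Level 0: nursery
Level 1: attic, porch, terrace
Level 2: annex, den, foyer, gallery, library, sauna, studio, workshop
Level 3: cellar, kitchen, lobby, pantry
Level 4: study
annex first appears at level 2.

2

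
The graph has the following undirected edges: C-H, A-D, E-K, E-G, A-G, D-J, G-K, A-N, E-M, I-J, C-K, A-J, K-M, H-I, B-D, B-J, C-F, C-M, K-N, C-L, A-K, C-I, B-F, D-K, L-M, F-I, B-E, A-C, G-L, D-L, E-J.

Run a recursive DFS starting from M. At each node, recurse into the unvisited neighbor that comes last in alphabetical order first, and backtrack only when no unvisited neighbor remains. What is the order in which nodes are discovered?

M → L → G → K → N → A → J → I → H → C → F → B → E → D

Visit M
M → L
L → G
G → K
K → N
N → A
A → J
J → I
I → H
H → C
C → F
F → B
B → E
B → D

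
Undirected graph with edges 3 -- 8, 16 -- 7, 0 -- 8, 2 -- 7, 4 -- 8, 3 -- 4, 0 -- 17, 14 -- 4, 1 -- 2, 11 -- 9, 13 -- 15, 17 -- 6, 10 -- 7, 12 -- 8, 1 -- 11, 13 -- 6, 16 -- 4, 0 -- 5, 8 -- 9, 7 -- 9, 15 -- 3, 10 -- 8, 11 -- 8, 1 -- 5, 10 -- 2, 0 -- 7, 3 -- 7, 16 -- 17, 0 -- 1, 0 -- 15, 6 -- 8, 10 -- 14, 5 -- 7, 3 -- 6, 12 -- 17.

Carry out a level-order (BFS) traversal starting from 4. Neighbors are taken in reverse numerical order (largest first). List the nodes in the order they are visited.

Visit 4; enqueue 16, 14, 8, 3 → queue [16, 14, 8, 3]
Visit 16; enqueue 17, 7 → queue [14, 8, 3, 17, 7]
Visit 14; enqueue 10 → queue [8, 3, 17, 7, 10]
Visit 8; enqueue 12, 11, 9, 6, 0 → queue [3, 17, 7, 10, 12, 11, 9, 6, 0]
Visit 3; enqueue 15 → queue [17, 7, 10, 12, 11, 9, 6, 0, 15]
Visit 17 → queue [7, 10, 12, 11, 9, 6, 0, 15]
Visit 7; enqueue 5, 2 → queue [10, 12, 11, 9, 6, 0, 15, 5, 2]
Visit 10 → queue [12, 11, 9, 6, 0, 15, 5, 2]
Visit 12 → queue [11, 9, 6, 0, 15, 5, 2]
Visit 11; enqueue 1 → queue [9, 6, 0, 15, 5, 2, 1]
Visit 9 → queue [6, 0, 15, 5, 2, 1]
Visit 6; enqueue 13 → queue [0, 15, 5, 2, 1, 13]
Visit 0 → queue [15, 5, 2, 1, 13]
Visit 15 → queue [5, 2, 1, 13]
Visit 5 → queue [2, 1, 13]
Visit 2 → queue [1, 13]
Visit 1 → queue [13]
Visit 13 → queue []

4 → 16 → 14 → 8 → 3 → 17 → 7 → 10 → 12 → 11 → 9 → 6 → 0 → 15 → 5 → 2 → 1 → 13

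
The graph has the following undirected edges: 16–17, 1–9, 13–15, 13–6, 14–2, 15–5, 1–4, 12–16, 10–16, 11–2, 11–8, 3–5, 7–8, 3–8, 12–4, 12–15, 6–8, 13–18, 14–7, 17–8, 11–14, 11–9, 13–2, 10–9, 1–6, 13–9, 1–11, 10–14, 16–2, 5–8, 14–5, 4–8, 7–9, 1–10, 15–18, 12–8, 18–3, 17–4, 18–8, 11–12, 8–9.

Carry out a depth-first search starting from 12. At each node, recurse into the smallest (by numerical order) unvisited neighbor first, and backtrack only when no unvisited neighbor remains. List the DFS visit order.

12, 4, 1, 6, 8, 3, 5, 14, 2, 11, 9, 7, 10, 16, 17, 13, 15, 18

Visit 12
12 → 4
4 → 1
1 → 6
6 → 8
8 → 3
3 → 5
5 → 14
14 → 2
2 → 11
11 → 9
9 → 7
9 → 10
10 → 16
16 → 17
9 → 13
13 → 15
15 → 18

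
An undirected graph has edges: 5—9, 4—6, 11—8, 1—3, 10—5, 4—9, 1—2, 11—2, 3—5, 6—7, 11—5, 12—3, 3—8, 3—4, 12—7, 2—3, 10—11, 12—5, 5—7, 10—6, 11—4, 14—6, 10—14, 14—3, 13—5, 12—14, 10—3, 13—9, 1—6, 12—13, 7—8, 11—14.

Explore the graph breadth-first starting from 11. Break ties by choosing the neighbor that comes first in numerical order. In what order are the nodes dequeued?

11, 2, 4, 5, 8, 10, 14, 1, 3, 6, 9, 7, 12, 13

Visit 11; enqueue 2, 4, 5, 8, 10, 14 → queue [2, 4, 5, 8, 10, 14]
Visit 2; enqueue 1, 3 → queue [4, 5, 8, 10, 14, 1, 3]
Visit 4; enqueue 6, 9 → queue [5, 8, 10, 14, 1, 3, 6, 9]
Visit 5; enqueue 7, 12, 13 → queue [8, 10, 14, 1, 3, 6, 9, 7, 12, 13]
Visit 8 → queue [10, 14, 1, 3, 6, 9, 7, 12, 13]
Visit 10 → queue [14, 1, 3, 6, 9, 7, 12, 13]
Visit 14 → queue [1, 3, 6, 9, 7, 12, 13]
Visit 1 → queue [3, 6, 9, 7, 12, 13]
Visit 3 → queue [6, 9, 7, 12, 13]
Visit 6 → queue [9, 7, 12, 13]
Visit 9 → queue [7, 12, 13]
Visit 7 → queue [12, 13]
Visit 12 → queue [13]
Visit 13 → queue []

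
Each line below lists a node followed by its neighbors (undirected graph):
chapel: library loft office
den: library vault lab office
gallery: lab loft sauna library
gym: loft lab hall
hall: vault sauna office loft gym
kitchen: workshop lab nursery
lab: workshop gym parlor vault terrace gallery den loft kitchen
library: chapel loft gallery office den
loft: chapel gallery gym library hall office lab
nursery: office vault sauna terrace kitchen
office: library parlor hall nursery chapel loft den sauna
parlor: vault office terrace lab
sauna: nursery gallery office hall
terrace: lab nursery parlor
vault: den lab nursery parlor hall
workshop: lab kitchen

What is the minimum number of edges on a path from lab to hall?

Level 0: lab
Level 1: den, gallery, gym, kitchen, loft, parlor, terrace, vault, workshop
Level 2: chapel, hall, library, nursery, office, sauna
hall first appears at level 2.

2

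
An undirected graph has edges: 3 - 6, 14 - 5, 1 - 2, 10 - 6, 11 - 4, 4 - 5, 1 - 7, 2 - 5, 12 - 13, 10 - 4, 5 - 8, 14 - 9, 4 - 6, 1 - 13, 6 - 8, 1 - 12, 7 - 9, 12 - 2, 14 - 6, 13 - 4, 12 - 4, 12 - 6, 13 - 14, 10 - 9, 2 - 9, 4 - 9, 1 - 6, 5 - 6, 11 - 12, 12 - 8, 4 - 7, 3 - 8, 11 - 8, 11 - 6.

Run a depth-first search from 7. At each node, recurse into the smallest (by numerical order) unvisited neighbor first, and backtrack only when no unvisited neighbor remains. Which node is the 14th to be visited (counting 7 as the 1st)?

10

Visit 7
7 → 1
1 → 2
2 → 5
5 → 4
4 → 6
6 → 3
3 → 8
8 → 11
11 → 12
12 → 13
13 → 14
14 → 9
9 → 10

Visit order: 7, 1, 2, 5, 4, 6, 3, 8, 11, 12, 13, 14, 9, 10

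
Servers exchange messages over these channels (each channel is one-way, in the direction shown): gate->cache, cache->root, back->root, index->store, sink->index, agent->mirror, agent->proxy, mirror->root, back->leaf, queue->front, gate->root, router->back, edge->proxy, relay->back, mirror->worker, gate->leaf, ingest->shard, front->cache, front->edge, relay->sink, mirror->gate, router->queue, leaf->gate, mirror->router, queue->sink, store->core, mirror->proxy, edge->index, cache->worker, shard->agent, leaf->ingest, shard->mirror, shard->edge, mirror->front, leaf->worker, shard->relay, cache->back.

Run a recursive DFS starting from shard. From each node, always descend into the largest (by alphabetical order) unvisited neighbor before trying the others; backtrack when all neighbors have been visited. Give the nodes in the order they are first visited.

shard, relay, sink, index, store, core, back, root, leaf, worker, ingest, gate, cache, mirror, router, queue, front, edge, proxy, agent

Visit shard
shard → relay
relay → sink
sink → index
index → store
store → core
relay → back
back → root
back → leaf
leaf → worker
leaf → ingest
leaf → gate
gate → cache
shard → mirror
mirror → router
router → queue
queue → front
front → edge
edge → proxy
shard → agent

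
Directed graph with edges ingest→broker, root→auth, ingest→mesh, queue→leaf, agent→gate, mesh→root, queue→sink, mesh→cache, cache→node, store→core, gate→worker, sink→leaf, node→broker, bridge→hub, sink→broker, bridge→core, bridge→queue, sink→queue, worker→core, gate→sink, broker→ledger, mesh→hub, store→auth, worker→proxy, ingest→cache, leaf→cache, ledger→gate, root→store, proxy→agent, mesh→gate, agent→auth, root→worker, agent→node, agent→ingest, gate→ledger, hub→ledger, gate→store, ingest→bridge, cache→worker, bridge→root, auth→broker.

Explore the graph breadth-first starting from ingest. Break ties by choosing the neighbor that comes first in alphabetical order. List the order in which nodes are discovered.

ingest bridge broker cache mesh core hub queue root ledger node worker gate leaf sink auth store proxy agent

Visit ingest; enqueue bridge, broker, cache, mesh → queue [bridge, broker, cache, mesh]
Visit bridge; enqueue core, hub, queue, root → queue [broker, cache, mesh, core, hub, queue, root]
Visit broker; enqueue ledger → queue [cache, mesh, core, hub, queue, root, ledger]
Visit cache; enqueue node, worker → queue [mesh, core, hub, queue, root, ledger, node, worker]
Visit mesh; enqueue gate → queue [core, hub, queue, root, ledger, node, worker, gate]
Visit core → queue [hub, queue, root, ledger, node, worker, gate]
Visit hub → queue [queue, root, ledger, node, worker, gate]
Visit queue; enqueue leaf, sink → queue [root, ledger, node, worker, gate, leaf, sink]
Visit root; enqueue auth, store → queue [ledger, node, worker, gate, leaf, sink, auth, store]
Visit ledger → queue [node, worker, gate, leaf, sink, auth, store]
Visit node → queue [worker, gate, leaf, sink, auth, store]
Visit worker; enqueue proxy → queue [gate, leaf, sink, auth, store, proxy]
Visit gate → queue [leaf, sink, auth, store, proxy]
Visit leaf → queue [sink, auth, store, proxy]
Visit sink → queue [auth, store, proxy]
Visit auth → queue [store, proxy]
Visit store → queue [proxy]
Visit proxy; enqueue agent → queue [agent]
Visit agent → queue []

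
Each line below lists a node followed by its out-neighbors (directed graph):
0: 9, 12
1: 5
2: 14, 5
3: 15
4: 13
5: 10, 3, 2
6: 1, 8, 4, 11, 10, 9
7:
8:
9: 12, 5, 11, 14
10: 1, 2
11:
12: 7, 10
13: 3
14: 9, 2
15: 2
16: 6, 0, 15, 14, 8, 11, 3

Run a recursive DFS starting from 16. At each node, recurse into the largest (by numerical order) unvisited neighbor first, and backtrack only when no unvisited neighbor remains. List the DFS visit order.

16 -> 15 -> 2 -> 14 -> 9 -> 12 -> 10 -> 1 -> 5 -> 3 -> 7 -> 11 -> 8 -> 6 -> 4 -> 13 -> 0

Visit 16
16 → 15
15 → 2
2 → 14
14 → 9
9 → 12
12 → 10
10 → 1
1 → 5
5 → 3
12 → 7
9 → 11
16 → 8
16 → 6
6 → 4
4 → 13
16 → 0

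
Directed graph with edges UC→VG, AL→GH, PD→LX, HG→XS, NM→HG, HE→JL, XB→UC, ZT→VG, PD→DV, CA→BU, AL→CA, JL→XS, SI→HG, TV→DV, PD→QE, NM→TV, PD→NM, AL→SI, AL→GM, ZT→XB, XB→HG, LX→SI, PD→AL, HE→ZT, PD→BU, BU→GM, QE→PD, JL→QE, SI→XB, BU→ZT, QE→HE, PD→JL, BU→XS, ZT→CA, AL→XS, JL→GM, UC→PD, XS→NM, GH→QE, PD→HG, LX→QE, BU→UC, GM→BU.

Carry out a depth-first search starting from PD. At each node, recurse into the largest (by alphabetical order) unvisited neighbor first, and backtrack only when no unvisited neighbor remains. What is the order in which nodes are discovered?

Visit PD
PD → QE
QE → HE
HE → ZT
ZT → XB
XB → UC
UC → VG
XB → HG
HG → XS
XS → NM
NM → TV
TV → DV
ZT → CA
CA → BU
BU → GM
HE → JL
PD → LX
LX → SI
PD → AL
AL → GH

PD QE HE ZT XB UC VG HG XS NM TV DV CA BU GM JL LX SI AL GH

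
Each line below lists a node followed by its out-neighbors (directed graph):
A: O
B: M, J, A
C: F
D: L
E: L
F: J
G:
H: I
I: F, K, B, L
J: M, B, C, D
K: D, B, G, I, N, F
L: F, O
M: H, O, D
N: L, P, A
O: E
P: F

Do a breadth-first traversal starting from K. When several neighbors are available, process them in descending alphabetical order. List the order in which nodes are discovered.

K, N, I, G, F, D, B, P, L, A, J, M, O, C, H, E

Visit K; enqueue N, I, G, F, D, B → queue [N, I, G, F, D, B]
Visit N; enqueue P, L, A → queue [I, G, F, D, B, P, L, A]
Visit I → queue [G, F, D, B, P, L, A]
Visit G → queue [F, D, B, P, L, A]
Visit F; enqueue J → queue [D, B, P, L, A, J]
Visit D → queue [B, P, L, A, J]
Visit B; enqueue M → queue [P, L, A, J, M]
Visit P → queue [L, A, J, M]
Visit L; enqueue O → queue [A, J, M, O]
Visit A → queue [J, M, O]
Visit J; enqueue C → queue [M, O, C]
Visit M; enqueue H → queue [O, C, H]
Visit O; enqueue E → queue [C, H, E]
Visit C → queue [H, E]
Visit H → queue [E]
Visit E → queue []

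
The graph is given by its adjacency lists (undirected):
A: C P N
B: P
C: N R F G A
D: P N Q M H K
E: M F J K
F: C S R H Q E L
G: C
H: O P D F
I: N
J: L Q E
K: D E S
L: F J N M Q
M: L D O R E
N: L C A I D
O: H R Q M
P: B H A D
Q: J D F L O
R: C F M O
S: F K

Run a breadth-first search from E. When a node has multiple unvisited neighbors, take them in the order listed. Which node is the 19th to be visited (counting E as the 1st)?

B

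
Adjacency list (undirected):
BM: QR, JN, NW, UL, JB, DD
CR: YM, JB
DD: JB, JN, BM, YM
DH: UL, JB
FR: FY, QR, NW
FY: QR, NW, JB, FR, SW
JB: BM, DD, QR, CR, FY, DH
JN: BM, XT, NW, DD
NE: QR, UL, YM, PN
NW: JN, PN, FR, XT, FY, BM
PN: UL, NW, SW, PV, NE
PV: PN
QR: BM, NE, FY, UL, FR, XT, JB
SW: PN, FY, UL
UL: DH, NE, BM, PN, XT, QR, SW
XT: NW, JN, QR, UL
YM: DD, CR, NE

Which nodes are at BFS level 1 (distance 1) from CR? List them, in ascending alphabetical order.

Level 0: CR
Level 1: JB, YM
Level 2: BM, DD, DH, FY, NE, QR
Level 3: FR, JN, NW, PN, SW, UL, XT
Level 4: PV

JB, YM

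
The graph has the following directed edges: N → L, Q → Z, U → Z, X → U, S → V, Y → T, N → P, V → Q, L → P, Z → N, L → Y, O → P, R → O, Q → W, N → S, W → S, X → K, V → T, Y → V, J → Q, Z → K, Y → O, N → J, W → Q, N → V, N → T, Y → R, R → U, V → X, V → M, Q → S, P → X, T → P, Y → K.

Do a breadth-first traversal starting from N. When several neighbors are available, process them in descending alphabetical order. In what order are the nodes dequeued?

Visit N; enqueue V, T, S, P, L, J → queue [V, T, S, P, L, J]
Visit V; enqueue X, Q, M → queue [T, S, P, L, J, X, Q, M]
Visit T → queue [S, P, L, J, X, Q, M]
Visit S → queue [P, L, J, X, Q, M]
Visit P → queue [L, J, X, Q, M]
Visit L; enqueue Y → queue [J, X, Q, M, Y]
Visit J → queue [X, Q, M, Y]
Visit X; enqueue U, K → queue [Q, M, Y, U, K]
Visit Q; enqueue Z, W → queue [M, Y, U, K, Z, W]
Visit M → queue [Y, U, K, Z, W]
Visit Y; enqueue R, O → queue [U, K, Z, W, R, O]
Visit U → queue [K, Z, W, R, O]
Visit K → queue [Z, W, R, O]
Visit Z → queue [W, R, O]
Visit W → queue [R, O]
Visit R → queue [O]
Visit O → queue []

N → V → T → S → P → L → J → X → Q → M → Y → U → K → Z → W → R → O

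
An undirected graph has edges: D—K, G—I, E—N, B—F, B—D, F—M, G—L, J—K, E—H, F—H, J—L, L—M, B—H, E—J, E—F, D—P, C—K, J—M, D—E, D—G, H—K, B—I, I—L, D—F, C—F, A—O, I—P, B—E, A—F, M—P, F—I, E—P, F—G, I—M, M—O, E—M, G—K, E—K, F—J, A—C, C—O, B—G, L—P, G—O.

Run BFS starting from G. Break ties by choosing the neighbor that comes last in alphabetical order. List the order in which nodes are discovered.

G, O, L, K, I, F, D, B, M, C, A, P, J, H, E, N

Visit G; enqueue O, L, K, I, F, D, B → queue [O, L, K, I, F, D, B]
Visit O; enqueue M, C, A → queue [L, K, I, F, D, B, M, C, A]
Visit L; enqueue P, J → queue [K, I, F, D, B, M, C, A, P, J]
Visit K; enqueue H, E → queue [I, F, D, B, M, C, A, P, J, H, E]
Visit I → queue [F, D, B, M, C, A, P, J, H, E]
Visit F → queue [D, B, M, C, A, P, J, H, E]
Visit D → queue [B, M, C, A, P, J, H, E]
Visit B → queue [M, C, A, P, J, H, E]
Visit M → queue [C, A, P, J, H, E]
Visit C → queue [A, P, J, H, E]
Visit A → queue [P, J, H, E]
Visit P → queue [J, H, E]
Visit J → queue [H, E]
Visit H → queue [E]
Visit E; enqueue N → queue [N]
Visit N → queue []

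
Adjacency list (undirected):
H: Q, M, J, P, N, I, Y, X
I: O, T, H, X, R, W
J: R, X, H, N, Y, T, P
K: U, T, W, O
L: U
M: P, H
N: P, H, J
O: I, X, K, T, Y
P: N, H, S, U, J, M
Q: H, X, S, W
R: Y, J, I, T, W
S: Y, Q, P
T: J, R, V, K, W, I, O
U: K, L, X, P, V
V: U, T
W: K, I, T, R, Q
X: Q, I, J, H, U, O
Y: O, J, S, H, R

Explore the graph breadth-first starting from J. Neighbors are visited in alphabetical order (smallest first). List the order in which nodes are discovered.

Visit J; enqueue H, N, P, R, T, X, Y → queue [H, N, P, R, T, X, Y]
Visit H; enqueue I, M, Q → queue [N, P, R, T, X, Y, I, M, Q]
Visit N → queue [P, R, T, X, Y, I, M, Q]
Visit P; enqueue S, U → queue [R, T, X, Y, I, M, Q, S, U]
Visit R; enqueue W → queue [T, X, Y, I, M, Q, S, U, W]
Visit T; enqueue K, O, V → queue [X, Y, I, M, Q, S, U, W, K, O, V]
Visit X → queue [Y, I, M, Q, S, U, W, K, O, V]
Visit Y → queue [I, M, Q, S, U, W, K, O, V]
Visit I → queue [M, Q, S, U, W, K, O, V]
Visit M → queue [Q, S, U, W, K, O, V]
Visit Q → queue [S, U, W, K, O, V]
Visit S → queue [U, W, K, O, V]
Visit U; enqueue L → queue [W, K, O, V, L]
Visit W → queue [K, O, V, L]
Visit K → queue [O, V, L]
Visit O → queue [V, L]
Visit V → queue [L]
Visit L → queue []

J -> H -> N -> P -> R -> T -> X -> Y -> I -> M -> Q -> S -> U -> W -> K -> O -> V -> L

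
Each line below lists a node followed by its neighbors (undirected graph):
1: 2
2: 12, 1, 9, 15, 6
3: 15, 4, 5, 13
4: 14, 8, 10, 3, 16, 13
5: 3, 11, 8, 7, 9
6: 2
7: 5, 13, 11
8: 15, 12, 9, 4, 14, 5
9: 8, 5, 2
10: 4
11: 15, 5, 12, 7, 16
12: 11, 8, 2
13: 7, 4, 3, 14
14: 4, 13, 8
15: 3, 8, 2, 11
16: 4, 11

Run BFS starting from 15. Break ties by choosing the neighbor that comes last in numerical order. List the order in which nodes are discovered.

15 → 11 → 8 → 3 → 2 → 16 → 12 → 7 → 5 → 14 → 9 → 4 → 13 → 6 → 1 → 10

Visit 15; enqueue 11, 8, 3, 2 → queue [11, 8, 3, 2]
Visit 11; enqueue 16, 12, 7, 5 → queue [8, 3, 2, 16, 12, 7, 5]
Visit 8; enqueue 14, 9, 4 → queue [3, 2, 16, 12, 7, 5, 14, 9, 4]
Visit 3; enqueue 13 → queue [2, 16, 12, 7, 5, 14, 9, 4, 13]
Visit 2; enqueue 6, 1 → queue [16, 12, 7, 5, 14, 9, 4, 13, 6, 1]
Visit 16 → queue [12, 7, 5, 14, 9, 4, 13, 6, 1]
Visit 12 → queue [7, 5, 14, 9, 4, 13, 6, 1]
Visit 7 → queue [5, 14, 9, 4, 13, 6, 1]
Visit 5 → queue [14, 9, 4, 13, 6, 1]
Visit 14 → queue [9, 4, 13, 6, 1]
Visit 9 → queue [4, 13, 6, 1]
Visit 4; enqueue 10 → queue [13, 6, 1, 10]
Visit 13 → queue [6, 1, 10]
Visit 6 → queue [1, 10]
Visit 1 → queue [10]
Visit 10 → queue []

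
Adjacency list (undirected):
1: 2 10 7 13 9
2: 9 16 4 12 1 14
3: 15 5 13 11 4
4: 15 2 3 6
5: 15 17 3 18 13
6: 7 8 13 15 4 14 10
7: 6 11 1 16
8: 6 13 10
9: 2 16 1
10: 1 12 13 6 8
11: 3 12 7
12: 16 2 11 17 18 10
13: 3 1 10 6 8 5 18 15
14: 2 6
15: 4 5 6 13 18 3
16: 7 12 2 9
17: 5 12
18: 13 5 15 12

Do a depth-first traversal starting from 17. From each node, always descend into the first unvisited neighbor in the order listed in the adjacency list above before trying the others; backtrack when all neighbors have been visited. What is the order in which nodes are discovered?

Visit 17
17 → 5
5 → 15
15 → 4
4 → 2
2 → 9
9 → 16
16 → 7
7 → 6
6 → 8
8 → 13
13 → 3
3 → 11
11 → 12
12 → 18
12 → 10
10 → 1
6 → 14

17 -> 5 -> 15 -> 4 -> 2 -> 9 -> 16 -> 7 -> 6 -> 8 -> 13 -> 3 -> 11 -> 12 -> 18 -> 10 -> 1 -> 14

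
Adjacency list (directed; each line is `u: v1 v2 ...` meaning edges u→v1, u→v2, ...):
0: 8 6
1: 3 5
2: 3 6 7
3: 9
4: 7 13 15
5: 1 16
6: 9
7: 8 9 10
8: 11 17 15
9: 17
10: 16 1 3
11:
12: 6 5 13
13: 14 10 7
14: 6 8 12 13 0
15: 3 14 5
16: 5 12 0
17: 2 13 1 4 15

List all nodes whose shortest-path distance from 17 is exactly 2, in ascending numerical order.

3, 5, 6, 7, 10, 14

Level 0: 17
Level 1: 1, 2, 4, 13, 15
Level 2: 3, 5, 6, 7, 10, 14
Level 3: 0, 8, 9, 12, 16
Level 4: 11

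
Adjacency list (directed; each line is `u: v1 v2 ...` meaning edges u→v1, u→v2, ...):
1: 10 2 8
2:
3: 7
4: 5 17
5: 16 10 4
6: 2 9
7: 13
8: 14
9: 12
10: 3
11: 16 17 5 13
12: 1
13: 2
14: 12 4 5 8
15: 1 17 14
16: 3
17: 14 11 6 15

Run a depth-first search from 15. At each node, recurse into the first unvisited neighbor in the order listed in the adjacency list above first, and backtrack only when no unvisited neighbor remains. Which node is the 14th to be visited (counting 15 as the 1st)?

Visit 15
15 → 1
1 → 10
10 → 3
3 → 7
7 → 13
13 → 2
1 → 8
8 → 14
14 → 12
14 → 4
4 → 5
5 → 16
4 → 17
17 → 11
17 → 6
6 → 9

Visit order: 15, 1, 10, 3, 7, 13, 2, 8, 14, 12, 4, 5, 16, 17, 11, 6, 9

17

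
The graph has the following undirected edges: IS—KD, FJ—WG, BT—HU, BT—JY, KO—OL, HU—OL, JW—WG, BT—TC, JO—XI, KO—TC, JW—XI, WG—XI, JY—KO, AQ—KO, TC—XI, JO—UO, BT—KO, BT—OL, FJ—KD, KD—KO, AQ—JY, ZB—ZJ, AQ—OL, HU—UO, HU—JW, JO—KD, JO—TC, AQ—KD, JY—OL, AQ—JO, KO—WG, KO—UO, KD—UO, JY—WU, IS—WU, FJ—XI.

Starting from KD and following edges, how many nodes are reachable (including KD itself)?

16

BFS from KD visits: KD, UO, KO, JO, IS, FJ, AQ, HU, WG, TC, OL, JY, BT, XI, WU, JW
Reachable nodes: 16 of 18 total.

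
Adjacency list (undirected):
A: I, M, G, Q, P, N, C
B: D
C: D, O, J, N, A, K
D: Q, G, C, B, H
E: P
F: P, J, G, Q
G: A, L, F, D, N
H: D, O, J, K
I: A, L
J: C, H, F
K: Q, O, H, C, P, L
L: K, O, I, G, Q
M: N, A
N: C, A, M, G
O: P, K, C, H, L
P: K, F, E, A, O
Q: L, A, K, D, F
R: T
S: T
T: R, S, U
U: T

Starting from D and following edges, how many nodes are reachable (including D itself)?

17

BFS from D visits: D, Q, G, C, B, H, L, A, K, F, N, O, J, I, M, P, E
Reachable nodes: 17 of 21 total.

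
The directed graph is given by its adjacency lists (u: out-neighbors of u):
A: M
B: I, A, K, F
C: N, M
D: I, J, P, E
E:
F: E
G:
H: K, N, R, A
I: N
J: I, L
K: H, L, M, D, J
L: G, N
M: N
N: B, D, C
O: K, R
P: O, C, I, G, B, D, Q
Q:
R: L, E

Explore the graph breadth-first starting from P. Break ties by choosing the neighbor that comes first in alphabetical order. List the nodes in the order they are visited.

Visit P; enqueue B, C, D, G, I, O, Q → queue [B, C, D, G, I, O, Q]
Visit B; enqueue A, F, K → queue [C, D, G, I, O, Q, A, F, K]
Visit C; enqueue M, N → queue [D, G, I, O, Q, A, F, K, M, N]
Visit D; enqueue E, J → queue [G, I, O, Q, A, F, K, M, N, E, J]
Visit G → queue [I, O, Q, A, F, K, M, N, E, J]
Visit I → queue [O, Q, A, F, K, M, N, E, J]
Visit O; enqueue R → queue [Q, A, F, K, M, N, E, J, R]
Visit Q → queue [A, F, K, M, N, E, J, R]
Visit A → queue [F, K, M, N, E, J, R]
Visit F → queue [K, M, N, E, J, R]
Visit K; enqueue H, L → queue [M, N, E, J, R, H, L]
Visit M → queue [N, E, J, R, H, L]
Visit N → queue [E, J, R, H, L]
Visit E → queue [J, R, H, L]
Visit J → queue [R, H, L]
Visit R → queue [H, L]
Visit H → queue [L]
Visit L → queue []

P, B, C, D, G, I, O, Q, A, F, K, M, N, E, J, R, H, L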